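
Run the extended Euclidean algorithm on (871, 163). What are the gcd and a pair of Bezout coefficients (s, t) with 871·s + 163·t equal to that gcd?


Euclidean algorithm on (871, 163) — divide until remainder is 0:
  871 = 5 · 163 + 56
  163 = 2 · 56 + 51
  56 = 1 · 51 + 5
  51 = 10 · 5 + 1
  5 = 5 · 1 + 0
gcd(871, 163) = 1.
Track Bezout coefficients alongside the remainders: start with r₀ = 871 = a·1 + b·0 (s = 1, t = 0) and r₁ = 163 = a·0 + b·1 (s = 0, t = 1); each new remainder r_{k+1} = r_{k-1} − q_k·r_k inherits s_{k+1} = s_{k-1} − q_k·s_k, t_{k+1} = t_{k-1} − q_k·t_k, so r_k = a·s_k + b·t_k at every step:
  q = 5: r = 56, s = 1 − 5·0 = 1, t = 0 − 5·1 = -5  (check: 871·1 + 163·(-5) = 56)
  q = 2: r = 51, s = 0 − 2·1 = -2, t = 1 − 2·(-5) = 11  (check: 871·(-2) + 163·11 = 51)
  q = 1: r = 5, s = 1 − 1·(-2) = 3, t = -5 − 1·11 = -16  (check: 871·3 + 163·(-16) = 5)
  q = 10: r = 1, s = -2 − 10·3 = -32, t = 11 − 10·(-16) = 171  (check: 871·(-32) + 163·171 = 1)
The row with r = 1 (the gcd) gives the Bezout coefficients s = -32, t = 171.
Result: 871 · (-32) + 163 · (171) = 1.

gcd(871, 163) = 1; s = -32, t = 171 (check: 871·(-32) + 163·171 = 1).


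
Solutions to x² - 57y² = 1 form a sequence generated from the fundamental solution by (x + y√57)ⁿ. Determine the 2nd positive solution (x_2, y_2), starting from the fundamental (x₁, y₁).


Step 1: Find the fundamental solution (x₁, y₁) of x² - 57y² = 1.
  Expand √57 as a continued fraction. a₀ = ⌊√57⌋ = 7; iterate m_{k+1} = d_k·a_k − m_k, d_{k+1} = (57 − m_{k+1}²)/d_k, a_{k+1} = ⌊(a₀ + m_{k+1})/d_{k+1}⌋ (starting m₀ = 0, d₀ = 1), with convergents p_k = a_k·p_{k-1} + p_{k-2}, q_k = a_k·q_{k-1} + q_{k-2} (p₋₁ = 1, q₋₁ = 0):
  k = 0: a₀ = 7; p₀/q₀ = 7/1; p₀² − 57·q₀² = 49 − 57 = -8.
  k = 1: m = 7, d = 8, a = ⌊(7 + 7)/8⌋ = 1; p/q = (1·7 + 1)/(1·1 + 0) = 8/1; p² − 57·q² = 64 − 57 = 7.
  k = 2: m = 1, d = 7, a = ⌊(7 + 1)/7⌋ = 1; p/q = (1·8 + 7)/(1·1 + 1) = 15/2; p² − 57·q² = 225 − 228 = -3.
  k = 3: m = 6, d = 3, a = ⌊(7 + 6)/3⌋ = 4; p/q = (4·15 + 8)/(4·2 + 1) = 68/9; p² − 57·q² = 4624 − 4617 = 7.
  k = 4: m = 6, d = 7, a = ⌊(7 + 6)/7⌋ = 1; p/q = (1·68 + 15)/(1·9 + 2) = 83/11; p² − 57·q² = 6889 − 6897 = -8.
  k = 5: m = 1, d = 8, a = ⌊(7 + 1)/8⌋ = 1; p/q = (1·83 + 68)/(1·11 + 9) = 151/20; p² − 57·q² = 22801 − 22800 = 1.
  The first convergent with p² − 57·q² = 1 gives the fundamental solution (x₁, y₁) = (151, 20).
Step 2: Apply the recurrence (x_{n+1}, y_{n+1}) = (x₁x_n + 57y₁y_n, x₁y_n + y₁x_n) repeatedly.
  From (x_1, y_1) = (151, 20): x_2 = 151·151 + 57·20·20 = 45601; y_2 = 151·20 + 20·151 = 6040.
Step 3: Verify x_2² - 57·y_2² = 2079451201 - 2079451200 = 1 (should be 1). ✓

(x_1, y_1) = (151, 20); (x_2, y_2) = (45601, 6040).


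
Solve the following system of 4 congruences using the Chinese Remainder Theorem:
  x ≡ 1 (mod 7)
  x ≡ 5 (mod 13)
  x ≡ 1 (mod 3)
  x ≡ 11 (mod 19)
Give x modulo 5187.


Product of moduli M = 7 · 13 · 3 · 19 = 5187.
Merge one congruence at a time:
  Start: x ≡ 1 (mod 7).
  Combine with x ≡ 5 (mod 13); new modulus lcm = 91.
    Write x = 1 + 7·t and substitute into x ≡ 5 (mod 13): 7·t ≡ 5 − 1 = 4 (mod 13).
    The inverse of 7 mod 13 is 2 (since 7·2 = 14 = 1·13 + 1), so t ≡ 2·4 = 8 ≡ 8 (mod 13).
    Then x = 1 + 7·8 = 57, valid modulo lcm(7, 13) = 91: x ≡ 57 (mod 91).
  Combine with x ≡ 1 (mod 3); new modulus lcm = 273.
    Write x = 57 + 91·t and substitute into x ≡ 1 (mod 3): 91·t ≡ 1 − 57 = -56 (mod 3).
    Reduce coefficients mod 3: 1·t ≡ 1 (mod 3).
    So t ≡ 1 (mod 3).
    Then x = 57 + 91·1 = 148, valid modulo lcm(91, 3) = 273: x ≡ 148 (mod 273).
  Combine with x ≡ 11 (mod 19); new modulus lcm = 5187.
    Write x = 148 + 273·t and substitute into x ≡ 11 (mod 19): 273·t ≡ 11 − 148 = -137 (mod 19).
    Reduce coefficients mod 19: 7·t ≡ 15 (mod 19).
    The inverse of 7 mod 19 is 11 (since 7·11 = 77 = 4·19 + 1), so t ≡ 11·15 = 165 ≡ 13 (mod 19).
    Then x = 148 + 273·13 = 3697, valid modulo lcm(273, 19) = 5187: x ≡ 3697 (mod 5187).
Verify against each original: 3697 mod 7 = 1, 3697 mod 13 = 5, 3697 mod 3 = 1, 3697 mod 19 = 11.

x ≡ 3697 (mod 5187).


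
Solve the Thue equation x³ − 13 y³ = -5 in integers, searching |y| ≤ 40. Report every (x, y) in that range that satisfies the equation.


The equation is x³ - 13y³ = -5. For fixed y, x³ = 13·y³ − 5, so a solution requires the RHS to be a perfect cube.
Strategy: iterate y from -40 to 40, compute RHS = 13·y³ − 5, and check whether it is a (positive or negative) perfect cube.
Check small values of y:
  y = 0: RHS = -5 is not a perfect cube.
  y = 1: RHS = 8 = (2)³ ⇒ x = 2 works.
  y = -1: RHS = -18 is not a perfect cube.
  y = 2: RHS = 99 is not a perfect cube.
  y = -2: RHS = -109 is not a perfect cube.
  y = 3: RHS = 346 is not a perfect cube.
  y = -3: RHS = -356 is not a perfect cube.
Continuing the search up to |y| = 40 finds no further solutions beyond those listed.
Collected solutions: (2, 1).

Solutions (with |y| ≤ 40): (2, 1).


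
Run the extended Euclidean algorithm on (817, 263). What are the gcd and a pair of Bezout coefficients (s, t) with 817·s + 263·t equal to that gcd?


Euclidean algorithm on (817, 263) — divide until remainder is 0:
  817 = 3 · 263 + 28
  263 = 9 · 28 + 11
  28 = 2 · 11 + 6
  11 = 1 · 6 + 5
  6 = 1 · 5 + 1
  5 = 5 · 1 + 0
gcd(817, 263) = 1.
Track Bezout coefficients alongside the remainders: start with r₀ = 817 = a·1 + b·0 (s = 1, t = 0) and r₁ = 263 = a·0 + b·1 (s = 0, t = 1); each new remainder r_{k+1} = r_{k-1} − q_k·r_k inherits s_{k+1} = s_{k-1} − q_k·s_k, t_{k+1} = t_{k-1} − q_k·t_k, so r_k = a·s_k + b·t_k at every step:
  q = 3: r = 28, s = 1 − 3·0 = 1, t = 0 − 3·1 = -3  (check: 817·1 + 263·(-3) = 28)
  q = 9: r = 11, s = 0 − 9·1 = -9, t = 1 − 9·(-3) = 28  (check: 817·(-9) + 263·28 = 11)
  q = 2: r = 6, s = 1 − 2·(-9) = 19, t = -3 − 2·28 = -59  (check: 817·19 + 263·(-59) = 6)
  q = 1: r = 5, s = -9 − 1·19 = -28, t = 28 − 1·(-59) = 87  (check: 817·(-28) + 263·87 = 5)
  q = 1: r = 1, s = 19 − 1·(-28) = 47, t = -59 − 1·87 = -146  (check: 817·47 + 263·(-146) = 1)
The row with r = 1 (the gcd) gives the Bezout coefficients s = 47, t = -146.
Result: 817 · (47) + 263 · (-146) = 1.

gcd(817, 263) = 1; s = 47, t = -146 (check: 817·47 + 263·(-146) = 1).


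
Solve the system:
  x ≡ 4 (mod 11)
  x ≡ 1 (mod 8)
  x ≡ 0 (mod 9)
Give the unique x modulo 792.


Moduli 11, 8, 9 are pairwise coprime; by CRT there is a unique solution modulo M = 11 · 8 · 9 = 792.
Solve pairwise, accumulating the modulus:
  Start with x ≡ 4 (mod 11).
  Combine with x ≡ 1 (mod 8): since gcd(11, 8) = 1, we get a unique residue mod 88.
    Write x = 4 + 11·t and substitute into x ≡ 1 (mod 8): 11·t ≡ 1 − 4 = -3 (mod 8).
    Reduce coefficients mod 8: 3·t ≡ 5 (mod 8).
    The inverse of 3 mod 8 is 3 (since 3·3 = 9 = 1·8 + 1), so t ≡ 3·5 = 15 ≡ 7 (mod 8).
    Then x = 4 + 11·7 = 81, valid modulo lcm(11, 8) = 88: x ≡ 81 (mod 88).
  Combine with x ≡ 0 (mod 9): since gcd(88, 9) = 1, we get a unique residue mod 792.
    Write x = 81 + 88·t and substitute into x ≡ 0 (mod 9): 88·t ≡ 0 − 81 = -81 (mod 9).
    Reduce coefficients mod 9: 7·t ≡ 0 (mod 9).
    The inverse of 7 mod 9 is 4 (since 7·4 = 28 = 3·9 + 1), so t ≡ 4·0 = 0 ≡ 0 (mod 9).
    Then x = 81 + 88·0 = 81, valid modulo lcm(88, 9) = 792: x ≡ 81 (mod 792).
Verify: 81 mod 11 = 4 ✓, 81 mod 8 = 1 ✓, 81 mod 9 = 0 ✓.

x ≡ 81 (mod 792).


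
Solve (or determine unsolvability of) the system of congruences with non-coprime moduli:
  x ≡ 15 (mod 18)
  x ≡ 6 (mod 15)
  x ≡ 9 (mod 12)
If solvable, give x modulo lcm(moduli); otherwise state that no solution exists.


Moduli 18, 15, 12 are not pairwise coprime, so CRT works modulo lcm(m_i) when all pairwise compatibility conditions hold.
Pairwise compatibility: gcd(m_i, m_j) must divide a_i - a_j for every pair.
Merge one congruence at a time:
  Start: x ≡ 15 (mod 18).
  Combine with x ≡ 6 (mod 15): gcd(18, 15) = 3; 6 - 15 = -9, which IS divisible by 3, so compatible.
    Write x = 15 + 18·t and substitute into x ≡ 6 (mod 15): 18·t ≡ 6 − 15 = -9 (mod 15).
    Divide the congruence (and modulus) by g = 3: 6·t ≡ -3 (mod 5).
    Reduce coefficients mod 5: 1·t ≡ 2 (mod 5).
    So t ≡ 2 (mod 5).
    Then x = 15 + 18·2 = 51, valid modulo lcm(18, 15) = 90: x ≡ 51 (mod 90).
  Combine with x ≡ 9 (mod 12): gcd(90, 12) = 6; 9 - 51 = -42, which IS divisible by 6, so compatible.
    Write x = 51 + 90·t and substitute into x ≡ 9 (mod 12): 90·t ≡ 9 − 51 = -42 (mod 12).
    Divide the congruence (and modulus) by g = 6: 15·t ≡ -7 (mod 2).
    Reduce coefficients mod 2: 1·t ≡ 1 (mod 2).
    So t ≡ 1 (mod 2).
    Then x = 51 + 90·1 = 141, valid modulo lcm(90, 12) = 180: x ≡ 141 (mod 180).
Verify: 141 mod 18 = 15, 141 mod 15 = 6, 141 mod 12 = 9.

x ≡ 141 (mod 180).


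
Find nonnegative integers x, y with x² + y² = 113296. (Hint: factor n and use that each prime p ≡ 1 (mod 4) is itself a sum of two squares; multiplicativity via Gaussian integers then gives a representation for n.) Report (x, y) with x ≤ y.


Step 1: Factor n = 113296 = 2^4 · 73 · 97.
Step 2: Check the mod-4 condition on each prime factor: 2 = 2 (special); 73 ≡ 1 (mod 4), exponent 1; 97 ≡ 1 (mod 4), exponent 1.
All primes ≡ 3 (mod 4) appear to even exponent (or don't appear), so by the two-squares theorem n IS expressible as a sum of two squares.
Step 3: Build a representation. Group n = k² · m with k = 4 and m = 73 · 97 = 7081 (a product of primes ≡ 1 (mod 4)); a representation of m scales to one of n via (k·x)² + (k·y)² = k²(x² + y²). Each prime p ≡ 1 (mod 4) is itself a sum of two squares; find a² by testing p − a² for a perfect square:
  73: 73 − 1² = 72, 73 − 2² = 69, 73 − 3² = 64 = 8² ⇒ 73 = 3² + 8².
  97: 97 − 1² = 96, 97 − 2² = 93, 97 − 3² = 88, 97 − 4² = 81 = 9² ⇒ 97 = 4² + 9².
  Combine using the Brahmagupta–Fibonacci identity (a² + b²)(c² + d²) = (ac − bd)² + (ad + bc)² = (ac + bd)² + (ad − bc)²:
  73 · 97 = 7081: from (3² + 8²)(4² + 9²), take (3·4 − 8·9, 3·9 + 8·4) = (12 − 72, 27 + 32) = (-60, 59); dropping signs (only squares matter) gives (60, 59); check 60² + 59² = 3600 + 3481 = 7081 ✓.
  Scale by k = 4: (4·60, 4·59) = (240, 236).
Step 4: Order so x ≤ y and verify: 236² + 240² = 55696 + 57600 = 113296 = n. ✓

n = 113296 = 236² + 240² (one valid representation with x ≤ y).


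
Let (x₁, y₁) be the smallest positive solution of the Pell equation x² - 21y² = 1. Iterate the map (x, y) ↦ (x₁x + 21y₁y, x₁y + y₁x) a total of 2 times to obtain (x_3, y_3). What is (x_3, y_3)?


Step 1: Find the fundamental solution (x₁, y₁) of x² - 21y² = 1.
  Expand √21 as a continued fraction. a₀ = ⌊√21⌋ = 4; iterate m_{k+1} = d_k·a_k − m_k, d_{k+1} = (21 − m_{k+1}²)/d_k, a_{k+1} = ⌊(a₀ + m_{k+1})/d_{k+1}⌋ (starting m₀ = 0, d₀ = 1), with convergents p_k = a_k·p_{k-1} + p_{k-2}, q_k = a_k·q_{k-1} + q_{k-2} (p₋₁ = 1, q₋₁ = 0):
  k = 0: a₀ = 4; p₀/q₀ = 4/1; p₀² − 21·q₀² = 16 − 21 = -5.
  k = 1: m = 4, d = 5, a = ⌊(4 + 4)/5⌋ = 1; p/q = (1·4 + 1)/(1·1 + 0) = 5/1; p² − 21·q² = 25 − 21 = 4.
  k = 2: m = 1, d = 4, a = ⌊(4 + 1)/4⌋ = 1; p/q = (1·5 + 4)/(1·1 + 1) = 9/2; p² − 21·q² = 81 − 84 = -3.
  k = 3: m = 3, d = 3, a = ⌊(4 + 3)/3⌋ = 2; p/q = (2·9 + 5)/(2·2 + 1) = 23/5; p² − 21·q² = 529 − 525 = 4.
  k = 4: m = 3, d = 4, a = ⌊(4 + 3)/4⌋ = 1; p/q = (1·23 + 9)/(1·5 + 2) = 32/7; p² − 21·q² = 1024 − 1029 = -5.
  k = 5: m = 1, d = 5, a = ⌊(4 + 1)/5⌋ = 1; p/q = (1·32 + 23)/(1·7 + 5) = 55/12; p² − 21·q² = 3025 − 3024 = 1.
  The first convergent with p² − 21·q² = 1 gives the fundamental solution (x₁, y₁) = (55, 12).
Step 2: Apply the recurrence (x_{n+1}, y_{n+1}) = (x₁x_n + 21y₁y_n, x₁y_n + y₁x_n) repeatedly.
  From (x_1, y_1) = (55, 12): x_2 = 55·55 + 21·12·12 = 6049; y_2 = 55·12 + 12·55 = 1320.
  From (x_2, y_2) = (6049, 1320): x_3 = 55·6049 + 21·12·1320 = 665335; y_3 = 55·1320 + 12·6049 = 145188.
Step 3: Verify x_3² - 21·y_3² = 442670662225 - 442670662224 = 1 (should be 1). ✓

(x_1, y_1) = (55, 12); (x_3, y_3) = (665335, 145188).


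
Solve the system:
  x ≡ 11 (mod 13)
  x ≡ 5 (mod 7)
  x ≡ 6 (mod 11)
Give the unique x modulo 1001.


Moduli 13, 7, 11 are pairwise coprime; by CRT there is a unique solution modulo M = 13 · 7 · 11 = 1001.
Solve pairwise, accumulating the modulus:
  Start with x ≡ 11 (mod 13).
  Combine with x ≡ 5 (mod 7): since gcd(13, 7) = 1, we get a unique residue mod 91.
    Write x = 11 + 13·t and substitute into x ≡ 5 (mod 7): 13·t ≡ 5 − 11 = -6 (mod 7).
    Reduce coefficients mod 7: 6·t ≡ 1 (mod 7).
    The inverse of 6 mod 7 is 6 (since 6·6 = 36 = 5·7 + 1), so t ≡ 6·1 = 6 ≡ 6 (mod 7).
    Then x = 11 + 13·6 = 89, valid modulo lcm(13, 7) = 91: x ≡ 89 (mod 91).
  Combine with x ≡ 6 (mod 11): since gcd(91, 11) = 1, we get a unique residue mod 1001.
    Write x = 89 + 91·t and substitute into x ≡ 6 (mod 11): 91·t ≡ 6 − 89 = -83 (mod 11).
    Reduce coefficients mod 11: 3·t ≡ 5 (mod 11).
    The inverse of 3 mod 11 is 4 (since 3·4 = 12 = 1·11 + 1), so t ≡ 4·5 = 20 ≡ 9 (mod 11).
    Then x = 89 + 91·9 = 908, valid modulo lcm(91, 11) = 1001: x ≡ 908 (mod 1001).
Verify: 908 mod 13 = 11 ✓, 908 mod 7 = 5 ✓, 908 mod 11 = 6 ✓.

x ≡ 908 (mod 1001).


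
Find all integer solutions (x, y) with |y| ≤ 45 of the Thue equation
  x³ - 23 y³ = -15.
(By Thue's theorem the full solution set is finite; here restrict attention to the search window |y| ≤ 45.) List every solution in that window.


The equation is x³ - 23y³ = -15. For fixed y, x³ = 23·y³ − 15, so a solution requires the RHS to be a perfect cube.
Strategy: iterate y from -45 to 45, compute RHS = 23·y³ − 15, and check whether it is a (positive or negative) perfect cube.
Check small values of y:
  y = 0: RHS = -15 is not a perfect cube.
  y = 1: RHS = 8 = (2)³ ⇒ x = 2 works.
  y = -1: RHS = -38 is not a perfect cube.
  y = 2: RHS = 169 is not a perfect cube.
  y = -2: RHS = -199 is not a perfect cube.
  y = 3: RHS = 606 is not a perfect cube.
  y = -3: RHS = -636 is not a perfect cube.
Continuing the search up to |y| = 45 finds no further solutions beyond those listed.
Collected solutions: (2, 1).

Solutions (with |y| ≤ 45): (2, 1).


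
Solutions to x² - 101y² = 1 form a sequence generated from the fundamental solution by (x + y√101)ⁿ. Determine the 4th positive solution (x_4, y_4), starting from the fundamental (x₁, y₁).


Step 1: Find the fundamental solution (x₁, y₁) of x² - 101y² = 1.
  Expand √101 as a continued fraction. a₀ = ⌊√101⌋ = 10; iterate m_{k+1} = d_k·a_k − m_k, d_{k+1} = (101 − m_{k+1}²)/d_k, a_{k+1} = ⌊(a₀ + m_{k+1})/d_{k+1}⌋ (starting m₀ = 0, d₀ = 1), with convergents p_k = a_k·p_{k-1} + p_{k-2}, q_k = a_k·q_{k-1} + q_{k-2} (p₋₁ = 1, q₋₁ = 0):
  k = 0: a₀ = 10; p₀/q₀ = 10/1; p₀² − 101·q₀² = 100 − 101 = -1.
  k = 1: m = 10, d = 1, a = ⌊(10 + 10)/1⌋ = 20; p/q = (20·10 + 1)/(20·1 + 0) = 201/20; p² − 101·q² = 40401 − 40400 = 1.
  The first convergent with p² − 101·q² = 1 gives the fundamental solution (x₁, y₁) = (201, 20).
Step 2: Apply the recurrence (x_{n+1}, y_{n+1}) = (x₁x_n + 101y₁y_n, x₁y_n + y₁x_n) repeatedly.
  From (x_1, y_1) = (201, 20): x_2 = 201·201 + 101·20·20 = 80801; y_2 = 201·20 + 20·201 = 8040.
  From (x_2, y_2) = (80801, 8040): x_3 = 201·80801 + 101·20·8040 = 32481801; y_3 = 201·8040 + 20·80801 = 3232060.
  From (x_3, y_3) = (32481801, 3232060): x_4 = 201·32481801 + 101·20·3232060 = 13057603201; y_4 = 201·3232060 + 20·32481801 = 1299280080.
Step 3: Verify x_4² - 101·y_4² = 170501001354765446401 - 170501001354765446400 = 1 (should be 1). ✓

(x_1, y_1) = (201, 20); (x_4, y_4) = (13057603201, 1299280080).


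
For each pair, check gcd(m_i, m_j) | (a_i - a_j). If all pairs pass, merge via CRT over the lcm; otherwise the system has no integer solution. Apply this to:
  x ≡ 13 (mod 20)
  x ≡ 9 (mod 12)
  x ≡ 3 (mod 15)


Moduli 20, 12, 15 are not pairwise coprime, so CRT works modulo lcm(m_i) when all pairwise compatibility conditions hold.
Pairwise compatibility: gcd(m_i, m_j) must divide a_i - a_j for every pair.
Merge one congruence at a time:
  Start: x ≡ 13 (mod 20).
  Combine with x ≡ 9 (mod 12): gcd(20, 12) = 4; 9 - 13 = -4, which IS divisible by 4, so compatible.
    Write x = 13 + 20·t and substitute into x ≡ 9 (mod 12): 20·t ≡ 9 − 13 = -4 (mod 12).
    Divide the congruence (and modulus) by g = 4: 5·t ≡ -1 (mod 3).
    Reduce coefficients mod 3: 2·t ≡ 2 (mod 3).
    The inverse of 2 mod 3 is 2 (since 2·2 = 4 = 1·3 + 1), so t ≡ 2·2 = 4 ≡ 1 (mod 3).
    Then x = 13 + 20·1 = 33, valid modulo lcm(20, 12) = 60: x ≡ 33 (mod 60).
  Combine with x ≡ 3 (mod 15): gcd(60, 15) = 15; 3 - 33 = -30, which IS divisible by 15, so compatible.
    Write x = 33 + 60·t and substitute into x ≡ 3 (mod 15): 60·t ≡ 3 − 33 = -30 (mod 15).
    Divide the congruence (and modulus) by g = 15: 4·t ≡ -2 (mod 1).
    Modulo 1 every t works; take t = 0.
    Then x = 33 + 60·0 = 33, valid modulo lcm(60, 15) = 60: x ≡ 33 (mod 60).
Verify: 33 mod 20 = 13, 33 mod 12 = 9, 33 mod 15 = 3.

x ≡ 33 (mod 60).


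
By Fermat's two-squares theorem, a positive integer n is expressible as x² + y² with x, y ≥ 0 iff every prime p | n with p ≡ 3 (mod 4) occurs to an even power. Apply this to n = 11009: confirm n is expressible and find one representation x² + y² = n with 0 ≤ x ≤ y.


Step 1: Factor n = 11009 = 101 · 109.
Step 2: Check the mod-4 condition on each prime factor: 101 ≡ 1 (mod 4), exponent 1; 109 ≡ 1 (mod 4), exponent 1.
All primes ≡ 3 (mod 4) appear to even exponent (or don't appear), so by the two-squares theorem n IS expressible as a sum of two squares.
Step 3: Build a representation. Here n = 101 · 109 is a product of primes ≡ 1 (mod 4). Each prime p ≡ 1 (mod 4) is itself a sum of two squares; find a² by testing p − a² for a perfect square:
  101: 101 − 1² = 100 = 10² ⇒ 101 = 1² + 10².
  109: 109 − 1² = 108, 109 − 2² = 105, 109 − 3² = 100 = 10² ⇒ 109 = 3² + 10².
  Combine using the Brahmagupta–Fibonacci identity (a² + b²)(c² + d²) = (ac − bd)² + (ad + bc)² = (ac + bd)² + (ad − bc)²:
  101 · 109 = 11009: from (1² + 10²)(3² + 10²), take (1·3 − 10·10, 1·10 + 10·3) = (3 − 100, 10 + 30) = (-97, 40); dropping signs (only squares matter) gives (97, 40); check 97² + 40² = 9409 + 1600 = 11009 ✓.
Step 4: Order so x ≤ y and verify: 40² + 97² = 1600 + 9409 = 11009 = n. ✓

n = 11009 = 40² + 97² (one valid representation with x ≤ y).


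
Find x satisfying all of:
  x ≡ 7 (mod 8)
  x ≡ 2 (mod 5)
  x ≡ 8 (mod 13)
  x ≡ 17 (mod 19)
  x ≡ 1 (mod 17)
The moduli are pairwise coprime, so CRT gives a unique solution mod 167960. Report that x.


Product of moduli M = 8 · 5 · 13 · 19 · 17 = 167960.
Merge one congruence at a time:
  Start: x ≡ 7 (mod 8).
  Combine with x ≡ 2 (mod 5); new modulus lcm = 40.
    Write x = 7 + 8·t and substitute into x ≡ 2 (mod 5): 8·t ≡ 2 − 7 = -5 (mod 5).
    Reduce coefficients mod 5: 3·t ≡ 0 (mod 5).
    The inverse of 3 mod 5 is 2 (since 3·2 = 6 = 1·5 + 1), so t ≡ 2·0 = 0 ≡ 0 (mod 5).
    Then x = 7 + 8·0 = 7, valid modulo lcm(8, 5) = 40: x ≡ 7 (mod 40).
  Combine with x ≡ 8 (mod 13); new modulus lcm = 520.
    Write x = 7 + 40·t and substitute into x ≡ 8 (mod 13): 40·t ≡ 8 − 7 = 1 (mod 13).
    Reduce coefficients mod 13: 1·t ≡ 1 (mod 13).
    So t ≡ 1 (mod 13).
    Then x = 7 + 40·1 = 47, valid modulo lcm(40, 13) = 520: x ≡ 47 (mod 520).
  Combine with x ≡ 17 (mod 19); new modulus lcm = 9880.
    Write x = 47 + 520·t and substitute into x ≡ 17 (mod 19): 520·t ≡ 17 − 47 = -30 (mod 19).
    Reduce coefficients mod 19: 7·t ≡ 8 (mod 19).
    The inverse of 7 mod 19 is 11 (since 7·11 = 77 = 4·19 + 1), so t ≡ 11·8 = 88 ≡ 12 (mod 19).
    Then x = 47 + 520·12 = 6287, valid modulo lcm(520, 19) = 9880: x ≡ 6287 (mod 9880).
  Combine with x ≡ 1 (mod 17); new modulus lcm = 167960.
    Write x = 6287 + 9880·t and substitute into x ≡ 1 (mod 17): 9880·t ≡ 1 − 6287 = -6286 (mod 17).
    Reduce coefficients mod 17: 3·t ≡ 4 (mod 17).
    The inverse of 3 mod 17 is 6 (since 3·6 = 18 = 1·17 + 1), so t ≡ 6·4 = 24 ≡ 7 (mod 17).
    Then x = 6287 + 9880·7 = 75447, valid modulo lcm(9880, 17) = 167960: x ≡ 75447 (mod 167960).
Verify against each original: 75447 mod 8 = 7, 75447 mod 5 = 2, 75447 mod 13 = 8, 75447 mod 19 = 17, 75447 mod 17 = 1.

x ≡ 75447 (mod 167960).


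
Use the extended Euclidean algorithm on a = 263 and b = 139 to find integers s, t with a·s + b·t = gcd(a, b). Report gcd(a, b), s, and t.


Euclidean algorithm on (263, 139) — divide until remainder is 0:
  263 = 1 · 139 + 124
  139 = 1 · 124 + 15
  124 = 8 · 15 + 4
  15 = 3 · 4 + 3
  4 = 1 · 3 + 1
  3 = 3 · 1 + 0
gcd(263, 139) = 1.
Track Bezout coefficients alongside the remainders: start with r₀ = 263 = a·1 + b·0 (s = 1, t = 0) and r₁ = 139 = a·0 + b·1 (s = 0, t = 1); each new remainder r_{k+1} = r_{k-1} − q_k·r_k inherits s_{k+1} = s_{k-1} − q_k·s_k, t_{k+1} = t_{k-1} − q_k·t_k, so r_k = a·s_k + b·t_k at every step:
  q = 1: r = 124, s = 1 − 1·0 = 1, t = 0 − 1·1 = -1  (check: 263·1 + 139·(-1) = 124)
  q = 1: r = 15, s = 0 − 1·1 = -1, t = 1 − 1·(-1) = 2  (check: 263·(-1) + 139·2 = 15)
  q = 8: r = 4, s = 1 − 8·(-1) = 9, t = -1 − 8·2 = -17  (check: 263·9 + 139·(-17) = 4)
  q = 3: r = 3, s = -1 − 3·9 = -28, t = 2 − 3·(-17) = 53  (check: 263·(-28) + 139·53 = 3)
  q = 1: r = 1, s = 9 − 1·(-28) = 37, t = -17 − 1·53 = -70  (check: 263·37 + 139·(-70) = 1)
The row with r = 1 (the gcd) gives the Bezout coefficients s = 37, t = -70.
Result: 263 · (37) + 139 · (-70) = 1.

gcd(263, 139) = 1; s = 37, t = -70 (check: 263·37 + 139·(-70) = 1).


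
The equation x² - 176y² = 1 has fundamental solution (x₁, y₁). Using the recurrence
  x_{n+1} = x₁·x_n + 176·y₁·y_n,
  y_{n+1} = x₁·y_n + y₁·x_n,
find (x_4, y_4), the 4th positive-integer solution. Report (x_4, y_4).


Step 1: Find the fundamental solution (x₁, y₁) of x² - 176y² = 1.
  Expand √176 as a continued fraction. a₀ = ⌊√176⌋ = 13; iterate m_{k+1} = d_k·a_k − m_k, d_{k+1} = (176 − m_{k+1}²)/d_k, a_{k+1} = ⌊(a₀ + m_{k+1})/d_{k+1}⌋ (starting m₀ = 0, d₀ = 1), with convergents p_k = a_k·p_{k-1} + p_{k-2}, q_k = a_k·q_{k-1} + q_{k-2} (p₋₁ = 1, q₋₁ = 0):
  k = 0: a₀ = 13; p₀/q₀ = 13/1; p₀² − 176·q₀² = 169 − 176 = -7.
  k = 1: m = 13, d = 7, a = ⌊(13 + 13)/7⌋ = 3; p/q = (3·13 + 1)/(3·1 + 0) = 40/3; p² − 176·q² = 1600 − 1584 = 16.
  k = 2: m = 8, d = 16, a = ⌊(13 + 8)/16⌋ = 1; p/q = (1·40 + 13)/(1·3 + 1) = 53/4; p² − 176·q² = 2809 − 2816 = -7.
  k = 3: m = 8, d = 7, a = ⌊(13 + 8)/7⌋ = 3; p/q = (3·53 + 40)/(3·4 + 3) = 199/15; p² − 176·q² = 39601 − 39600 = 1.
  The first convergent with p² − 176·q² = 1 gives the fundamental solution (x₁, y₁) = (199, 15).
Step 2: Apply the recurrence (x_{n+1}, y_{n+1}) = (x₁x_n + 176y₁y_n, x₁y_n + y₁x_n) repeatedly.
  From (x_1, y_1) = (199, 15): x_2 = 199·199 + 176·15·15 = 79201; y_2 = 199·15 + 15·199 = 5970.
  From (x_2, y_2) = (79201, 5970): x_3 = 199·79201 + 176·15·5970 = 31521799; y_3 = 199·5970 + 15·79201 = 2376045.
  From (x_3, y_3) = (31521799, 2376045): x_4 = 199·31521799 + 176·15·2376045 = 12545596801; y_4 = 199·2376045 + 15·31521799 = 945659940.
Step 3: Verify x_4² - 176·y_4² = 157391999093261433601 - 157391999093261433600 = 1 (should be 1). ✓

(x_1, y_1) = (199, 15); (x_4, y_4) = (12545596801, 945659940).


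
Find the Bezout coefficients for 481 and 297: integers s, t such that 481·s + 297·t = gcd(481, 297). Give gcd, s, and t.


Euclidean algorithm on (481, 297) — divide until remainder is 0:
  481 = 1 · 297 + 184
  297 = 1 · 184 + 113
  184 = 1 · 113 + 71
  113 = 1 · 71 + 42
  71 = 1 · 42 + 29
  42 = 1 · 29 + 13
  29 = 2 · 13 + 3
  13 = 4 · 3 + 1
  3 = 3 · 1 + 0
gcd(481, 297) = 1.
Track Bezout coefficients alongside the remainders: start with r₀ = 481 = a·1 + b·0 (s = 1, t = 0) and r₁ = 297 = a·0 + b·1 (s = 0, t = 1); each new remainder r_{k+1} = r_{k-1} − q_k·r_k inherits s_{k+1} = s_{k-1} − q_k·s_k, t_{k+1} = t_{k-1} − q_k·t_k, so r_k = a·s_k + b·t_k at every step:
  q = 1: r = 184, s = 1 − 1·0 = 1, t = 0 − 1·1 = -1  (check: 481·1 + 297·(-1) = 184)
  q = 1: r = 113, s = 0 − 1·1 = -1, t = 1 − 1·(-1) = 2  (check: 481·(-1) + 297·2 = 113)
  q = 1: r = 71, s = 1 − 1·(-1) = 2, t = -1 − 1·2 = -3  (check: 481·2 + 297·(-3) = 71)
  q = 1: r = 42, s = -1 − 1·2 = -3, t = 2 − 1·(-3) = 5  (check: 481·(-3) + 297·5 = 42)
  q = 1: r = 29, s = 2 − 1·(-3) = 5, t = -3 − 1·5 = -8  (check: 481·5 + 297·(-8) = 29)
  q = 1: r = 13, s = -3 − 1·5 = -8, t = 5 − 1·(-8) = 13  (check: 481·(-8) + 297·13 = 13)
  q = 2: r = 3, s = 5 − 2·(-8) = 21, t = -8 − 2·13 = -34  (check: 481·21 + 297·(-34) = 3)
  q = 4: r = 1, s = -8 − 4·21 = -92, t = 13 − 4·(-34) = 149  (check: 481·(-92) + 297·149 = 1)
The row with r = 1 (the gcd) gives the Bezout coefficients s = -92, t = 149.
Result: 481 · (-92) + 297 · (149) = 1.

gcd(481, 297) = 1; s = -92, t = 149 (check: 481·(-92) + 297·149 = 1).


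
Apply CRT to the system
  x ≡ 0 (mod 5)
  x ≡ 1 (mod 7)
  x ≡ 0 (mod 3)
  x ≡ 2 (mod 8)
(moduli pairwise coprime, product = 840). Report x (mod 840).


Product of moduli M = 5 · 7 · 3 · 8 = 840.
Merge one congruence at a time:
  Start: x ≡ 0 (mod 5).
  Combine with x ≡ 1 (mod 7); new modulus lcm = 35.
    Write x = 0 + 5·t and substitute into x ≡ 1 (mod 7): 5·t ≡ 1 − 0 = 1 (mod 7).
    The inverse of 5 mod 7 is 3 (since 5·3 = 15 = 2·7 + 1), so t ≡ 3·1 = 3 ≡ 3 (mod 7).
    Then x = 0 + 5·3 = 15, valid modulo lcm(5, 7) = 35: x ≡ 15 (mod 35).
  Combine with x ≡ 0 (mod 3); new modulus lcm = 105.
    Write x = 15 + 35·t and substitute into x ≡ 0 (mod 3): 35·t ≡ 0 − 15 = -15 (mod 3).
    Reduce coefficients mod 3: 2·t ≡ 0 (mod 3).
    The inverse of 2 mod 3 is 2 (since 2·2 = 4 = 1·3 + 1), so t ≡ 2·0 = 0 ≡ 0 (mod 3).
    Then x = 15 + 35·0 = 15, valid modulo lcm(35, 3) = 105: x ≡ 15 (mod 105).
  Combine with x ≡ 2 (mod 8); new modulus lcm = 840.
    Write x = 15 + 105·t and substitute into x ≡ 2 (mod 8): 105·t ≡ 2 − 15 = -13 (mod 8).
    Reduce coefficients mod 8: 1·t ≡ 3 (mod 8).
    So t ≡ 3 (mod 8).
    Then x = 15 + 105·3 = 330, valid modulo lcm(105, 8) = 840: x ≡ 330 (mod 840).
Verify against each original: 330 mod 5 = 0, 330 mod 7 = 1, 330 mod 3 = 0, 330 mod 8 = 2.

x ≡ 330 (mod 840).


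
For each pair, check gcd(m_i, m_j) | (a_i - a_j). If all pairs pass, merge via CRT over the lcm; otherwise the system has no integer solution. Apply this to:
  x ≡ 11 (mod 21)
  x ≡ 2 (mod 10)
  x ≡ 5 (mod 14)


Moduli 21, 10, 14 are not pairwise coprime, so CRT works modulo lcm(m_i) when all pairwise compatibility conditions hold.
Pairwise compatibility: gcd(m_i, m_j) must divide a_i - a_j for every pair.
Merge one congruence at a time:
  Start: x ≡ 11 (mod 21).
  Combine with x ≡ 2 (mod 10): gcd(21, 10) = 1; 2 - 11 = -9, which IS divisible by 1, so compatible.
    Write x = 11 + 21·t and substitute into x ≡ 2 (mod 10): 21·t ≡ 2 − 11 = -9 (mod 10).
    Reduce coefficients mod 10: 1·t ≡ 1 (mod 10).
    So t ≡ 1 (mod 10).
    Then x = 11 + 21·1 = 32, valid modulo lcm(21, 10) = 210: x ≡ 32 (mod 210).
  Combine with x ≡ 5 (mod 14): gcd(210, 14) = 14, and 5 - 32 = -27 is NOT divisible by 14.
    ⇒ system is inconsistent (no integer solution).

No solution (the system is inconsistent).


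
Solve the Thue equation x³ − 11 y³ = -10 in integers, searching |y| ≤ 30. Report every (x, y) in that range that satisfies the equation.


The equation is x³ - 11y³ = -10. For fixed y, x³ = 11·y³ − 10, so a solution requires the RHS to be a perfect cube.
Strategy: iterate y from -30 to 30, compute RHS = 11·y³ − 10, and check whether it is a (positive or negative) perfect cube.
Check small values of y:
  y = 0: RHS = -10 is not a perfect cube.
  y = 1: RHS = 1 = (1)³ ⇒ x = 1 works.
  y = -1: RHS = -21 is not a perfect cube.
  y = 2: RHS = 78 is not a perfect cube.
  y = -2: RHS = -98 is not a perfect cube.
  y = 3: RHS = 287 is not a perfect cube.
  y = -3: RHS = -307 is not a perfect cube.
Continuing the search up to |y| = 30 finds no further solutions beyond those listed.
Collected solutions: (1, 1).

Solutions (with |y| ≤ 30): (1, 1).


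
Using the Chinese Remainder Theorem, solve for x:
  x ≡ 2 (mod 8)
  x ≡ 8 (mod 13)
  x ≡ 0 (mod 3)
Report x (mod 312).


Moduli 8, 13, 3 are pairwise coprime; by CRT there is a unique solution modulo M = 8 · 13 · 3 = 312.
Solve pairwise, accumulating the modulus:
  Start with x ≡ 2 (mod 8).
  Combine with x ≡ 8 (mod 13): since gcd(8, 13) = 1, we get a unique residue mod 104.
    Write x = 2 + 8·t and substitute into x ≡ 8 (mod 13): 8·t ≡ 8 − 2 = 6 (mod 13).
    The inverse of 8 mod 13 is 5 (since 8·5 = 40 = 3·13 + 1), so t ≡ 5·6 = 30 ≡ 4 (mod 13).
    Then x = 2 + 8·4 = 34, valid modulo lcm(8, 13) = 104: x ≡ 34 (mod 104).
  Combine with x ≡ 0 (mod 3): since gcd(104, 3) = 1, we get a unique residue mod 312.
    Write x = 34 + 104·t and substitute into x ≡ 0 (mod 3): 104·t ≡ 0 − 34 = -34 (mod 3).
    Reduce coefficients mod 3: 2·t ≡ 2 (mod 3).
    The inverse of 2 mod 3 is 2 (since 2·2 = 4 = 1·3 + 1), so t ≡ 2·2 = 4 ≡ 1 (mod 3).
    Then x = 34 + 104·1 = 138, valid modulo lcm(104, 3) = 312: x ≡ 138 (mod 312).
Verify: 138 mod 8 = 2 ✓, 138 mod 13 = 8 ✓, 138 mod 3 = 0 ✓.

x ≡ 138 (mod 312).


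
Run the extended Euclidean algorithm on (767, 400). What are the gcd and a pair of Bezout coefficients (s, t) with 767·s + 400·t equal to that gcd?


Euclidean algorithm on (767, 400) — divide until remainder is 0:
  767 = 1 · 400 + 367
  400 = 1 · 367 + 33
  367 = 11 · 33 + 4
  33 = 8 · 4 + 1
  4 = 4 · 1 + 0
gcd(767, 400) = 1.
Track Bezout coefficients alongside the remainders: start with r₀ = 767 = a·1 + b·0 (s = 1, t = 0) and r₁ = 400 = a·0 + b·1 (s = 0, t = 1); each new remainder r_{k+1} = r_{k-1} − q_k·r_k inherits s_{k+1} = s_{k-1} − q_k·s_k, t_{k+1} = t_{k-1} − q_k·t_k, so r_k = a·s_k + b·t_k at every step:
  q = 1: r = 367, s = 1 − 1·0 = 1, t = 0 − 1·1 = -1  (check: 767·1 + 400·(-1) = 367)
  q = 1: r = 33, s = 0 − 1·1 = -1, t = 1 − 1·(-1) = 2  (check: 767·(-1) + 400·2 = 33)
  q = 11: r = 4, s = 1 − 11·(-1) = 12, t = -1 − 11·2 = -23  (check: 767·12 + 400·(-23) = 4)
  q = 8: r = 1, s = -1 − 8·12 = -97, t = 2 − 8·(-23) = 186  (check: 767·(-97) + 400·186 = 1)
The row with r = 1 (the gcd) gives the Bezout coefficients s = -97, t = 186.
Result: 767 · (-97) + 400 · (186) = 1.

gcd(767, 400) = 1; s = -97, t = 186 (check: 767·(-97) + 400·186 = 1).


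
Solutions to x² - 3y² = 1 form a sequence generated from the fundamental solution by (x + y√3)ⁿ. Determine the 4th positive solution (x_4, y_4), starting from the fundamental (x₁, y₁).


Step 1: Find the fundamental solution (x₁, y₁) of x² - 3y² = 1.
  Expand √3 as a continued fraction. a₀ = ⌊√3⌋ = 1; iterate m_{k+1} = d_k·a_k − m_k, d_{k+1} = (3 − m_{k+1}²)/d_k, a_{k+1} = ⌊(a₀ + m_{k+1})/d_{k+1}⌋ (starting m₀ = 0, d₀ = 1), with convergents p_k = a_k·p_{k-1} + p_{k-2}, q_k = a_k·q_{k-1} + q_{k-2} (p₋₁ = 1, q₋₁ = 0):
  k = 0: a₀ = 1; p₀/q₀ = 1/1; p₀² − 3·q₀² = 1 − 3 = -2.
  k = 1: m = 1, d = 2, a = ⌊(1 + 1)/2⌋ = 1; p/q = (1·1 + 1)/(1·1 + 0) = 2/1; p² − 3·q² = 4 − 3 = 1.
  The first convergent with p² − 3·q² = 1 gives the fundamental solution (x₁, y₁) = (2, 1).
Step 2: Apply the recurrence (x_{n+1}, y_{n+1}) = (x₁x_n + 3y₁y_n, x₁y_n + y₁x_n) repeatedly.
  From (x_1, y_1) = (2, 1): x_2 = 2·2 + 3·1·1 = 7; y_2 = 2·1 + 1·2 = 4.
  From (x_2, y_2) = (7, 4): x_3 = 2·7 + 3·1·4 = 26; y_3 = 2·4 + 1·7 = 15.
  From (x_3, y_3) = (26, 15): x_4 = 2·26 + 3·1·15 = 97; y_4 = 2·15 + 1·26 = 56.
Step 3: Verify x_4² - 3·y_4² = 9409 - 9408 = 1 (should be 1). ✓

(x_1, y_1) = (2, 1); (x_4, y_4) = (97, 56).


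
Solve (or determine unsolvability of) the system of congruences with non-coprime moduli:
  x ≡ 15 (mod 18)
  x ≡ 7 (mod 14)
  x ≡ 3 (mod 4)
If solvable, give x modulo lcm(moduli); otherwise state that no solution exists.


Moduli 18, 14, 4 are not pairwise coprime, so CRT works modulo lcm(m_i) when all pairwise compatibility conditions hold.
Pairwise compatibility: gcd(m_i, m_j) must divide a_i - a_j for every pair.
Merge one congruence at a time:
  Start: x ≡ 15 (mod 18).
  Combine with x ≡ 7 (mod 14): gcd(18, 14) = 2; 7 - 15 = -8, which IS divisible by 2, so compatible.
    Write x = 15 + 18·t and substitute into x ≡ 7 (mod 14): 18·t ≡ 7 − 15 = -8 (mod 14).
    Divide the congruence (and modulus) by g = 2: 9·t ≡ -4 (mod 7).
    Reduce coefficients mod 7: 2·t ≡ 3 (mod 7).
    The inverse of 2 mod 7 is 4 (since 2·4 = 8 = 1·7 + 1), so t ≡ 4·3 = 12 ≡ 5 (mod 7).
    Then x = 15 + 18·5 = 105, valid modulo lcm(18, 14) = 126: x ≡ 105 (mod 126).
  Combine with x ≡ 3 (mod 4): gcd(126, 4) = 2; 3 - 105 = -102, which IS divisible by 2, so compatible.
    Write x = 105 + 126·t and substitute into x ≡ 3 (mod 4): 126·t ≡ 3 − 105 = -102 (mod 4).
    Divide the congruence (and modulus) by g = 2: 63·t ≡ -51 (mod 2).
    Reduce coefficients mod 2: 1·t ≡ 1 (mod 2).
    So t ≡ 1 (mod 2).
    Then x = 105 + 126·1 = 231, valid modulo lcm(126, 4) = 252: x ≡ 231 (mod 252).
Verify: 231 mod 18 = 15, 231 mod 14 = 7, 231 mod 4 = 3.

x ≡ 231 (mod 252).


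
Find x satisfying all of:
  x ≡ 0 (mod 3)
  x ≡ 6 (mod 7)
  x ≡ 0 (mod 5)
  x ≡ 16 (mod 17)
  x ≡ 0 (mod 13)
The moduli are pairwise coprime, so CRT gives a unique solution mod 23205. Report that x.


Product of moduli M = 3 · 7 · 5 · 17 · 13 = 23205.
Merge one congruence at a time:
  Start: x ≡ 0 (mod 3).
  Combine with x ≡ 6 (mod 7); new modulus lcm = 21.
    Write x = 0 + 3·t and substitute into x ≡ 6 (mod 7): 3·t ≡ 6 − 0 = 6 (mod 7).
    The inverse of 3 mod 7 is 5 (since 3·5 = 15 = 2·7 + 1), so t ≡ 5·6 = 30 ≡ 2 (mod 7).
    Then x = 0 + 3·2 = 6, valid modulo lcm(3, 7) = 21: x ≡ 6 (mod 21).
  Combine with x ≡ 0 (mod 5); new modulus lcm = 105.
    Write x = 6 + 21·t and substitute into x ≡ 0 (mod 5): 21·t ≡ 0 − 6 = -6 (mod 5).
    Reduce coefficients mod 5: 1·t ≡ 4 (mod 5).
    So t ≡ 4 (mod 5).
    Then x = 6 + 21·4 = 90, valid modulo lcm(21, 5) = 105: x ≡ 90 (mod 105).
  Combine with x ≡ 16 (mod 17); new modulus lcm = 1785.
    Write x = 90 + 105·t and substitute into x ≡ 16 (mod 17): 105·t ≡ 16 − 90 = -74 (mod 17).
    Reduce coefficients mod 17: 3·t ≡ 11 (mod 17).
    The inverse of 3 mod 17 is 6 (since 3·6 = 18 = 1·17 + 1), so t ≡ 6·11 = 66 ≡ 15 (mod 17).
    Then x = 90 + 105·15 = 1665, valid modulo lcm(105, 17) = 1785: x ≡ 1665 (mod 1785).
  Combine with x ≡ 0 (mod 13); new modulus lcm = 23205.
    Write x = 1665 + 1785·t and substitute into x ≡ 0 (mod 13): 1785·t ≡ 0 − 1665 = -1665 (mod 13).
    Reduce coefficients mod 13: 4·t ≡ 12 (mod 13).
    The inverse of 4 mod 13 is 10 (since 4·10 = 40 = 3·13 + 1), so t ≡ 10·12 = 120 ≡ 3 (mod 13).
    Then x = 1665 + 1785·3 = 7020, valid modulo lcm(1785, 13) = 23205: x ≡ 7020 (mod 23205).
Verify against each original: 7020 mod 3 = 0, 7020 mod 7 = 6, 7020 mod 5 = 0, 7020 mod 17 = 16, 7020 mod 13 = 0.

x ≡ 7020 (mod 23205).


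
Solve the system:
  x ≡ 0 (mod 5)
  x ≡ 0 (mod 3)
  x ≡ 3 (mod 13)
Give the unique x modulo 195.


Moduli 5, 3, 13 are pairwise coprime; by CRT there is a unique solution modulo M = 5 · 3 · 13 = 195.
Solve pairwise, accumulating the modulus:
  Start with x ≡ 0 (mod 5).
  Combine with x ≡ 0 (mod 3): since gcd(5, 3) = 1, we get a unique residue mod 15.
    Write x = 0 + 5·t and substitute into x ≡ 0 (mod 3): 5·t ≡ 0 − 0 = 0 (mod 3).
    Reduce coefficients mod 3: 2·t ≡ 0 (mod 3).
    The inverse of 2 mod 3 is 2 (since 2·2 = 4 = 1·3 + 1), so t ≡ 2·0 = 0 ≡ 0 (mod 3).
    Then x = 0 + 5·0 = 0, valid modulo lcm(5, 3) = 15: x ≡ 0 (mod 15).
  Combine with x ≡ 3 (mod 13): since gcd(15, 13) = 1, we get a unique residue mod 195.
    Write x = 0 + 15·t and substitute into x ≡ 3 (mod 13): 15·t ≡ 3 − 0 = 3 (mod 13).
    Reduce coefficients mod 13: 2·t ≡ 3 (mod 13).
    The inverse of 2 mod 13 is 7 (since 2·7 = 14 = 1·13 + 1), so t ≡ 7·3 = 21 ≡ 8 (mod 13).
    Then x = 0 + 15·8 = 120, valid modulo lcm(15, 13) = 195: x ≡ 120 (mod 195).
Verify: 120 mod 5 = 0 ✓, 120 mod 3 = 0 ✓, 120 mod 13 = 3 ✓.

x ≡ 120 (mod 195).


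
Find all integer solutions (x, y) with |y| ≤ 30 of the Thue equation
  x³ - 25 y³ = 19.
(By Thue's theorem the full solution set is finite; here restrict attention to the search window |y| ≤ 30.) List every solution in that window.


The equation is x³ - 25y³ = 19. For fixed y, x³ = 25·y³ + 19, so a solution requires the RHS to be a perfect cube.
Strategy: iterate y from -30 to 30, compute RHS = 25·y³ + 19, and check whether it is a (positive or negative) perfect cube.
Check small values of y:
  y = 0: RHS = 19 is not a perfect cube.
  y = 1: RHS = 44 is not a perfect cube.
  y = -1: RHS = -6 is not a perfect cube.
  y = 2: RHS = 219 is not a perfect cube.
  y = -2: RHS = -181 is not a perfect cube.
  y = 3: RHS = 694 is not a perfect cube.
  y = -3: RHS = -656 is not a perfect cube.
Continuing the search up to |y| = 30 finds no solutions either.
No (x, y) in the scanned range satisfies the equation.

No integer solutions with |y| ≤ 30.


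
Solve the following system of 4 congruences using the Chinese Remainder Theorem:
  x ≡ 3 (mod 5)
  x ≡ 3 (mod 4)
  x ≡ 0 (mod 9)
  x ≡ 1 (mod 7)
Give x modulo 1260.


Product of moduli M = 5 · 4 · 9 · 7 = 1260.
Merge one congruence at a time:
  Start: x ≡ 3 (mod 5).
  Combine with x ≡ 3 (mod 4); new modulus lcm = 20.
    Write x = 3 + 5·t and substitute into x ≡ 3 (mod 4): 5·t ≡ 3 − 3 = 0 (mod 4).
    Reduce coefficients mod 4: 1·t ≡ 0 (mod 4).
    So t ≡ 0 (mod 4).
    Then x = 3 + 5·0 = 3, valid modulo lcm(5, 4) = 20: x ≡ 3 (mod 20).
  Combine with x ≡ 0 (mod 9); new modulus lcm = 180.
    Write x = 3 + 20·t and substitute into x ≡ 0 (mod 9): 20·t ≡ 0 − 3 = -3 (mod 9).
    Reduce coefficients mod 9: 2·t ≡ 6 (mod 9).
    The inverse of 2 mod 9 is 5 (since 2·5 = 10 = 1·9 + 1), so t ≡ 5·6 = 30 ≡ 3 (mod 9).
    Then x = 3 + 20·3 = 63, valid modulo lcm(20, 9) = 180: x ≡ 63 (mod 180).
  Combine with x ≡ 1 (mod 7); new modulus lcm = 1260.
    Write x = 63 + 180·t and substitute into x ≡ 1 (mod 7): 180·t ≡ 1 − 63 = -62 (mod 7).
    Reduce coefficients mod 7: 5·t ≡ 1 (mod 7).
    The inverse of 5 mod 7 is 3 (since 5·3 = 15 = 2·7 + 1), so t ≡ 3·1 = 3 ≡ 3 (mod 7).
    Then x = 63 + 180·3 = 603, valid modulo lcm(180, 7) = 1260: x ≡ 603 (mod 1260).
Verify against each original: 603 mod 5 = 3, 603 mod 4 = 3, 603 mod 9 = 0, 603 mod 7 = 1.

x ≡ 603 (mod 1260).


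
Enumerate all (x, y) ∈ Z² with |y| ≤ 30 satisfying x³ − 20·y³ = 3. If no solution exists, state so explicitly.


The equation is x³ - 20y³ = 3. For fixed y, x³ = 20·y³ + 3, so a solution requires the RHS to be a perfect cube.
Strategy: iterate y from -30 to 30, compute RHS = 20·y³ + 3, and check whether it is a (positive or negative) perfect cube.
Check small values of y:
  y = 0: RHS = 3 is not a perfect cube.
  y = 1: RHS = 23 is not a perfect cube.
  y = -1: RHS = -17 is not a perfect cube.
  y = 2: RHS = 163 is not a perfect cube.
  y = -2: RHS = -157 is not a perfect cube.
  y = 3: RHS = 543 is not a perfect cube.
  y = -3: RHS = -537 is not a perfect cube.
Continuing the search up to |y| = 30 finds no solutions either.
No (x, y) in the scanned range satisfies the equation.

No integer solutions with |y| ≤ 30.
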